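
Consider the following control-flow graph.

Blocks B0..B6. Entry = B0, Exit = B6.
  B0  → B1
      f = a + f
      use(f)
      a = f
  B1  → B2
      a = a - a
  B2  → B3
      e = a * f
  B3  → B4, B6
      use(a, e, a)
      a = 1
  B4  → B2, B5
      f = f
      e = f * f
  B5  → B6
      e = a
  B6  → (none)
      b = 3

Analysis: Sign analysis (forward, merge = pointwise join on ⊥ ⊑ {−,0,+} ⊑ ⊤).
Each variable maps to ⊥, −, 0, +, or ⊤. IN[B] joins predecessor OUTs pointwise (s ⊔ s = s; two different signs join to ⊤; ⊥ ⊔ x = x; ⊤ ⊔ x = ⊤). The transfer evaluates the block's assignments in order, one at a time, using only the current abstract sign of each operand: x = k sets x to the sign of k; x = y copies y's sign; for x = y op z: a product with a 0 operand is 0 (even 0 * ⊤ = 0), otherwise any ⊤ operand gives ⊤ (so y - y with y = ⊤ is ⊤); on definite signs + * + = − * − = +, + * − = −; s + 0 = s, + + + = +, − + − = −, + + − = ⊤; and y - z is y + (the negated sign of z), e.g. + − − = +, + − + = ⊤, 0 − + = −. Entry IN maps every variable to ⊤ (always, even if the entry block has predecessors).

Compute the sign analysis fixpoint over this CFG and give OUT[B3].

Fixpoint table:
  B0:   IN=(all ⊤)   OUT=(all ⊤)
  B1:   IN=(all ⊤)   OUT=(all ⊤)
  B2:   IN=(all ⊤)   OUT=(all ⊤)
  B3:   IN=(all ⊤)   OUT={a:+; rest ⊤}
  B4:   IN={a:+; rest ⊤}   OUT={a:+; rest ⊤}
  B5:   IN={a:+; rest ⊤}   OUT={a:+, e:+; rest ⊤}
  B6:   IN={a:+; rest ⊤}   OUT={a:+, b:+; rest ⊤}

Merge at B3: IN[B3] = OUT[B2] = {a: ⊤, b: ⊤, c: ⊤, d: ⊤, e: ⊤, f: ⊤}
Applying B3's transfer function to that IN value gives OUT[B3] (row B3 above).

Answer: {a: +, b: ⊤, c: ⊤, d: ⊤, e: ⊤, f: ⊤}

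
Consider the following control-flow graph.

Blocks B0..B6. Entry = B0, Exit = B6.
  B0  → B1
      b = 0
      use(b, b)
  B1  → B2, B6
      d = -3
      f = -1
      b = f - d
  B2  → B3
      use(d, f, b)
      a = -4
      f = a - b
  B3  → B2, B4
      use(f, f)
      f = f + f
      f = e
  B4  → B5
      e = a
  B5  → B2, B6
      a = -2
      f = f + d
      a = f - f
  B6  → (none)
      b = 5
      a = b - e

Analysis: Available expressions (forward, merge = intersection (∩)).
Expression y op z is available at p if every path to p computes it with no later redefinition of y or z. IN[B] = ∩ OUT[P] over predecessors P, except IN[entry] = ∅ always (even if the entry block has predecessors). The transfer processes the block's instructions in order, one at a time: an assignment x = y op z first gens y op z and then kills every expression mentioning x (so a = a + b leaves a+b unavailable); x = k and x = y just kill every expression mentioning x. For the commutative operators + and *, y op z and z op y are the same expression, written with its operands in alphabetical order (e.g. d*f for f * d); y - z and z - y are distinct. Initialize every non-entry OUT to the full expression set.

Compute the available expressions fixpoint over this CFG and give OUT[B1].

Converged values:
  B0:  IN={}  OUT={}
  B1:  IN={}  OUT={f-d}
  B2:  IN={}  OUT={a-b}
  B3:  IN={a-b}  OUT={a-b}
  B4:  IN={a-b}  OUT={a-b}
  B5:  IN={a-b}  OUT={f-f}
  B6:  IN={}  OUT={b-e}

Merge at B1: IN[B1] = OUT[B0] = {}
Applying B1's transfer function to that IN value gives OUT[B1] (row B1 above).

Answer: {f-d}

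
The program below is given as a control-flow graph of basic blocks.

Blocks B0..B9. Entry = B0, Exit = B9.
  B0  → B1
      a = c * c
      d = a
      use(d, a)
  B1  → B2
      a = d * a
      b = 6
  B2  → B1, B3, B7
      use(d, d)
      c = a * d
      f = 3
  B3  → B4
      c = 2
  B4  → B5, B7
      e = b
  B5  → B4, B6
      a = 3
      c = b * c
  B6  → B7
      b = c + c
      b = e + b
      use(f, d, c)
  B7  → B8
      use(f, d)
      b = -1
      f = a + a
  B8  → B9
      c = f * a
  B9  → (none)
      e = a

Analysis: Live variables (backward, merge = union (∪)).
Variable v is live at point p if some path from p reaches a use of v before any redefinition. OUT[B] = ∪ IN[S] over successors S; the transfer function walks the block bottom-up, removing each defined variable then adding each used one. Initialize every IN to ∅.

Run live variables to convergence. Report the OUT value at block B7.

Answer: {a, f}

Trace:
Fixpoint table:
  B0: | IN={c} | OUT={a, d}
  B1: | IN={a, d} | OUT={a, b, d}
  B2: | IN={a, b, d} | OUT={a, b, d, f}
  B3: | IN={a, b, d, f} | OUT={a, b, c, d, f}
  B4: | IN={a, b, c, d, f} | OUT={a, b, c, d, e, f}
  B5: | IN={b, c, d, e, f} | OUT={a, b, c, d, e, f}
  B6: | IN={a, c, d, e, f} | OUT={a, d, f}
  B7: | IN={a, d, f} | OUT={a, f}
  B8: | IN={a, f} | OUT={a}
  B9: | IN={a} | OUT={}

Merge at B7: OUT[B7] = IN[B8] = {a, f}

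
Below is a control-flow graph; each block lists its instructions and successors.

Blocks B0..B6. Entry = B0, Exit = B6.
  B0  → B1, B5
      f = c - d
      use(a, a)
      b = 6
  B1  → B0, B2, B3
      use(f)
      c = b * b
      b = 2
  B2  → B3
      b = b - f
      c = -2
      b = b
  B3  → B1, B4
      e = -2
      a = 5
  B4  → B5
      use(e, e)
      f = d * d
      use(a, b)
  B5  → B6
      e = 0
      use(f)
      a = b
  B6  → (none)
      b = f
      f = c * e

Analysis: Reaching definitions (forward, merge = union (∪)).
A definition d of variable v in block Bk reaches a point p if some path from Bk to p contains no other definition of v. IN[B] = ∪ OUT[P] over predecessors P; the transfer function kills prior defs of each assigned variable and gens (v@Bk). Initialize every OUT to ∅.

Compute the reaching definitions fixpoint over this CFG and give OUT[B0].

Fixpoint table:
  B0:  IN={a@B3, b@B1, c@B1, e@B3, f@B0}  OUT={a@B3, b@B0, c@B1, e@B3, f@B0}
  B1:  IN={a@B3, b@B0, b@B1, b@B2, c@B1, c@B2, e@B3, f@B0}  OUT={a@B3, b@B1, c@B1, e@B3, f@B0}
  B2:  IN={a@B3, b@B1, c@B1, e@B3, f@B0}  OUT={a@B3, b@B2, c@B2, e@B3, f@B0}
  B3:  IN={a@B3, b@B1, b@B2, c@B1, c@B2, e@B3, f@B0}  OUT={a@B3, b@B1, b@B2, c@B1, c@B2, e@B3, f@B0}
  B4:  IN={a@B3, b@B1, b@B2, c@B1, c@B2, e@B3, f@B0}  OUT={a@B3, b@B1, b@B2, c@B1, c@B2, e@B3, f@B4}
  B5:  IN={a@B3, b@B0, b@B1, b@B2, c@B1, c@B2, e@B3, f@B0, f@B4}  OUT={a@B5, b@B0, b@B1, b@B2, c@B1, c@B2, e@B5, f@B0, f@B4}
  B6:  IN={a@B5, b@B0, b@B1, b@B2, c@B1, c@B2, e@B5, f@B0, f@B4}  OUT={a@B5, b@B6, c@B1, c@B2, e@B5, f@B6}

Merge at B0 (entry node, so the boundary value {} is joined with the incoming edge(s)): IN[B0] = {} ⊔ OUT[B1] = {a@B3, b@B1, c@B1, e@B3, f@B0}
Applying B0's transfer function to that IN value gives OUT[B0] (row B0 above).

Answer: {a@B3, b@B0, c@B1, e@B3, f@B0}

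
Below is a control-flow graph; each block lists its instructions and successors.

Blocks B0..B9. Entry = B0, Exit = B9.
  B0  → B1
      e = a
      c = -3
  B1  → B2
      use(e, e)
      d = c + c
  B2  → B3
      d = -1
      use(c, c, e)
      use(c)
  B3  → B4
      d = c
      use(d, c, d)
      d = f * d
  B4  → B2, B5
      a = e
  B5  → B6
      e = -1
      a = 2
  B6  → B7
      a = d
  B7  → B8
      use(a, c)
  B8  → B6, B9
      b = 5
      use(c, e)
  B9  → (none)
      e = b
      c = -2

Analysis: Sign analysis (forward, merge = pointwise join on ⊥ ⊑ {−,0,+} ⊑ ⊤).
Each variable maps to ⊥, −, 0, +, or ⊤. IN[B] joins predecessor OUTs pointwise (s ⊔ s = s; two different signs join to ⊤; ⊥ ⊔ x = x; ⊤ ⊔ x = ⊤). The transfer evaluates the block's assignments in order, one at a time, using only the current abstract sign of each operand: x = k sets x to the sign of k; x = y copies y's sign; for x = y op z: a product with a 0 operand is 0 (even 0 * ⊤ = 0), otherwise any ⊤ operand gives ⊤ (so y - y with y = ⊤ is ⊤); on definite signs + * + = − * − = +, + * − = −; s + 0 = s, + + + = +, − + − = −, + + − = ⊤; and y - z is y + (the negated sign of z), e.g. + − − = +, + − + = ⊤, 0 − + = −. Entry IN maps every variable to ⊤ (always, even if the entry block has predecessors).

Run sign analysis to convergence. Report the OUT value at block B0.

Answer: {a: ⊤, b: ⊤, c: -, d: ⊤, e: ⊤, f: ⊤}

Trace:
Per-block solution:
  B0: | IN=(all ⊤) | OUT={c:-; rest ⊤}
  B1: | IN={c:-; rest ⊤} | OUT={c:-, d:-; rest ⊤}
  B2: | IN={c:-; rest ⊤} | OUT={c:-, d:-; rest ⊤}
  B3: | IN={c:-, d:-; rest ⊤} | OUT={c:-; rest ⊤}
  B4: | IN={c:-; rest ⊤} | OUT={c:-; rest ⊤}
  B5: | IN={c:-; rest ⊤} | OUT={a:+, c:-, e:-; rest ⊤}
  B6: | IN={c:-, e:-; rest ⊤} | OUT={c:-, e:-; rest ⊤}
  B7: | IN={c:-, e:-; rest ⊤} | OUT={c:-, e:-; rest ⊤}
  B8: | IN={c:-, e:-; rest ⊤} | OUT={b:+, c:-, e:-; rest ⊤}
  B9: | IN={b:+, c:-, e:-; rest ⊤} | OUT={b:+, c:-, e:+; rest ⊤}

B0 is the boundary node: IN[B0] = {a: ⊤, b: ⊤, c: ⊤, d: ⊤, e: ⊤, f: ⊤}
Applying B0's transfer function to that IN value gives OUT[B0] (row B0 above).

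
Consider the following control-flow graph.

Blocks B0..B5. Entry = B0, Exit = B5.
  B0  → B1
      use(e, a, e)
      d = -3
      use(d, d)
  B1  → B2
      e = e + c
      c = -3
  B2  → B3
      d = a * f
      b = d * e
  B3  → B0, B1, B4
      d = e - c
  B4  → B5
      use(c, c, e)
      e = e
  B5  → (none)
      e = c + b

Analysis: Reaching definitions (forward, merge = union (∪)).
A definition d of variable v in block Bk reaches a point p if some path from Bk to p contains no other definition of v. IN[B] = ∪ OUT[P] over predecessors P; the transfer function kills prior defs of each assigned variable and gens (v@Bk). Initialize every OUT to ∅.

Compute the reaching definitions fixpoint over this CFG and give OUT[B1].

Answer: {b@B2, c@B1, d@B0, d@B3, e@B1}

Trace:
Fixpoint table:
  B0:   IN={b@B2, c@B1, d@B3, e@B1}   OUT={b@B2, c@B1, d@B0, e@B1}
  B1:   IN={b@B2, c@B1, d@B0, d@B3, e@B1}   OUT={b@B2, c@B1, d@B0, d@B3, e@B1}
  B2:   IN={b@B2, c@B1, d@B0, d@B3, e@B1}   OUT={b@B2, c@B1, d@B2, e@B1}
  B3:   IN={b@B2, c@B1, d@B2, e@B1}   OUT={b@B2, c@B1, d@B3, e@B1}
  B4:   IN={b@B2, c@B1, d@B3, e@B1}   OUT={b@B2, c@B1, d@B3, e@B4}
  B5:   IN={b@B2, c@B1, d@B3, e@B4}   OUT={b@B2, c@B1, d@B3, e@B5}

Merge at B1: IN[B1] = OUT[B0] ⊔ OUT[B3] = {b@B2, c@B1, d@B0, d@B3, e@B1}
Applying B1's transfer function to that IN value gives OUT[B1] (row B1 above).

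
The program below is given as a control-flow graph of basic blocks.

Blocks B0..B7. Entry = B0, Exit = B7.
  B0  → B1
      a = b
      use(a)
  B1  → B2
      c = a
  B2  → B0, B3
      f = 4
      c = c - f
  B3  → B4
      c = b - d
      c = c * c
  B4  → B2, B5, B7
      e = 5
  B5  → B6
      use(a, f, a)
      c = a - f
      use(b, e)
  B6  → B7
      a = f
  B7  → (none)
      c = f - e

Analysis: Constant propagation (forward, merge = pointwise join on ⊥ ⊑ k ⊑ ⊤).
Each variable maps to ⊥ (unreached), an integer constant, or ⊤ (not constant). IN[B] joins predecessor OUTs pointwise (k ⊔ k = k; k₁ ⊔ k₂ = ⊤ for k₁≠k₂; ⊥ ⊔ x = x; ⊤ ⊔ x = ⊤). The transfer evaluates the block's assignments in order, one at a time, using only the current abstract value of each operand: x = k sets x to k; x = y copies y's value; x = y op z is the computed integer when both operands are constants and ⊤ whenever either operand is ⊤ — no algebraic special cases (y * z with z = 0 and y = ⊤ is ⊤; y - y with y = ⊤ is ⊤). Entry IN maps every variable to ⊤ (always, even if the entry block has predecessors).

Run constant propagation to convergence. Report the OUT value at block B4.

Converged values:
  B0:  IN=(all ⊤)  OUT=(all ⊤)
  B1:  IN=(all ⊤)  OUT=(all ⊤)
  B2:  IN=(all ⊤)  OUT={f:4; rest ⊤}
  B3:  IN={f:4; rest ⊤}  OUT={f:4; rest ⊤}
  B4:  IN={f:4; rest ⊤}  OUT={e:5, f:4; rest ⊤}
  B5:  IN={e:5, f:4; rest ⊤}  OUT={e:5, f:4; rest ⊤}
  B6:  IN={e:5, f:4; rest ⊤}  OUT={a:4, e:5, f:4; rest ⊤}
  B7:  IN={e:5, f:4; rest ⊤}  OUT={c:-1, e:5, f:4; rest ⊤}

Merge at B4: IN[B4] = OUT[B3] = {a: ⊤, b: ⊤, c: ⊤, d: ⊤, e: ⊤, f: 4}
Applying B4's transfer function to that IN value gives OUT[B4] (row B4 above).

Answer: {a: ⊤, b: ⊤, c: ⊤, d: ⊤, e: 5, f: 4}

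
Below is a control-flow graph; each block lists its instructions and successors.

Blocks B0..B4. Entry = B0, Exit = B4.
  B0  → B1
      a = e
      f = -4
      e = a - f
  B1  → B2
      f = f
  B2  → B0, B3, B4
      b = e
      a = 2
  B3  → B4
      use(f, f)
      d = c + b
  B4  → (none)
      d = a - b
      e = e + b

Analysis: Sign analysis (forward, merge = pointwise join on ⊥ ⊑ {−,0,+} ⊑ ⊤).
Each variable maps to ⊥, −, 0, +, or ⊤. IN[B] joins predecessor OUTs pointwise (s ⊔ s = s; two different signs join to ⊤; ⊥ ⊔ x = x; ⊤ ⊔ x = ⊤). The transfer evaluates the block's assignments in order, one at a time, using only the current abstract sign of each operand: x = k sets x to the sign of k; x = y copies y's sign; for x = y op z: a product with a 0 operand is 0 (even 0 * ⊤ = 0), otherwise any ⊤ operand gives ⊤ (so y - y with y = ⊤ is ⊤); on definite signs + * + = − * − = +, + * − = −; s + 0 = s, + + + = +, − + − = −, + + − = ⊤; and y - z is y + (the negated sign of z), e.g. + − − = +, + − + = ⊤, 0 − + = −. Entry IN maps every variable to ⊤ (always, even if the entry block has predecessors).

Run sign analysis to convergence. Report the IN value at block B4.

Answer: {a: +, b: ⊤, c: ⊤, d: ⊤, e: ⊤, f: -}

Trace:
Fixpoint table:
  B0:   IN=(all ⊤)   OUT={f:-; rest ⊤}
  B1:   IN={f:-; rest ⊤}   OUT={f:-; rest ⊤}
  B2:   IN={f:-; rest ⊤}   OUT={a:+, f:-; rest ⊤}
  B3:   IN={a:+, f:-; rest ⊤}   OUT={a:+, f:-; rest ⊤}
  B4:   IN={a:+, f:-; rest ⊤}   OUT={a:+, f:-; rest ⊤}

Merge at B4: IN[B4] = OUT[B2] ⊔ OUT[B3] = {a: +, b: ⊤, c: ⊤, d: ⊤, e: ⊤, f: -}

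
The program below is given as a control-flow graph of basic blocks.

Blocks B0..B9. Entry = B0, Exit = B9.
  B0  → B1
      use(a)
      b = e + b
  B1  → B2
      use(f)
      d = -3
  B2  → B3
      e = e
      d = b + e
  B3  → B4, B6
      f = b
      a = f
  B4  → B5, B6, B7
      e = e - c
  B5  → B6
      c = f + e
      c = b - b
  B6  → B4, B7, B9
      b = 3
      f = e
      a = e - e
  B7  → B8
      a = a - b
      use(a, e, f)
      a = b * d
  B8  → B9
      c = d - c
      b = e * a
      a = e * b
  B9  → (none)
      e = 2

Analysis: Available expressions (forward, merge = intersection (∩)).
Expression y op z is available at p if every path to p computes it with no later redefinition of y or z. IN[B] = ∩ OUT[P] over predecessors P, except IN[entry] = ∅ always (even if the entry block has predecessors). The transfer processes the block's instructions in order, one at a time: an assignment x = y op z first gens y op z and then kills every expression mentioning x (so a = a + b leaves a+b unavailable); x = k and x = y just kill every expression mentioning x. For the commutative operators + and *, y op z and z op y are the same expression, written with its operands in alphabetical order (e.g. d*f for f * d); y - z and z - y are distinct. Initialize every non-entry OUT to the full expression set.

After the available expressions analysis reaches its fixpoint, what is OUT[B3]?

Answer: {b+e}

Derivation:
Per-block solution:
  B0: | IN={} | OUT={}
  B1: | IN={} | OUT={}
  B2: | IN={} | OUT={b+e}
  B3: | IN={b+e} | OUT={b+e}
  B4: | IN={} | OUT={}
  B5: | IN={} | OUT={b-b, e+f}
  B6: | IN={} | OUT={e-e}
  B7: | IN={} | OUT={b*d}
  B8: | IN={b*d} | OUT={b*e}
  B9: | IN={} | OUT={}

Merge at B3: IN[B3] = OUT[B2] = {b+e}
Applying B3's transfer function to that IN value gives OUT[B3] (row B3 above).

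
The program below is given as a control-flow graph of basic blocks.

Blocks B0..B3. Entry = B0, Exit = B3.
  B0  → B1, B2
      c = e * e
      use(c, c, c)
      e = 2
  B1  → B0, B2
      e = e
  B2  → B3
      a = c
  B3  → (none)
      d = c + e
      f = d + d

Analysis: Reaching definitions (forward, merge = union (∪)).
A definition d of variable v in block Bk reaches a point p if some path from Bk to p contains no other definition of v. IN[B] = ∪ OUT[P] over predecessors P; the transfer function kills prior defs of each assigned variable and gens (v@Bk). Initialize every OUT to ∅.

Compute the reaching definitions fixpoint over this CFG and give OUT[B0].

Answer: {c@B0, e@B0}

Derivation:
Per-block solution:
  B0:  IN={c@B0, e@B1}  OUT={c@B0, e@B0}
  B1:  IN={c@B0, e@B0}  OUT={c@B0, e@B1}
  B2:  IN={c@B0, e@B0, e@B1}  OUT={a@B2, c@B0, e@B0, e@B1}
  B3:  IN={a@B2, c@B0, e@B0, e@B1}  OUT={a@B2, c@B0, d@B3, e@B0, e@B1, f@B3}

Merge at B0 (entry node, so the boundary value {} is joined with the incoming edge(s)): IN[B0] = {} ⊔ OUT[B1] = {c@B0, e@B1}
Applying B0's transfer function to that IN value gives OUT[B0] (row B0 above).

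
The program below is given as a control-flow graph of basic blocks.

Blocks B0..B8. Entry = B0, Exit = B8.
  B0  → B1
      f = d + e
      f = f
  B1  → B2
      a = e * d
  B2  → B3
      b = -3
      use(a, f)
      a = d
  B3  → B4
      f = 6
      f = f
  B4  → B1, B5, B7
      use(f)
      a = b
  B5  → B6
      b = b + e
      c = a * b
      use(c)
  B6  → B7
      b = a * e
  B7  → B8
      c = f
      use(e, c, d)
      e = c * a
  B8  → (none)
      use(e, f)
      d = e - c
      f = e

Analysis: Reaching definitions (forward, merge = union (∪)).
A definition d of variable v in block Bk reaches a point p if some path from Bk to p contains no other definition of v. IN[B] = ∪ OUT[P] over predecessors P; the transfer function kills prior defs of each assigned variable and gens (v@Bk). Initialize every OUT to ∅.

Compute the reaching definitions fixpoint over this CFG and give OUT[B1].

Answer: {a@B1, b@B2, f@B0, f@B3}

Trace:
Fixpoint table:
  B0:  IN={}  OUT={f@B0}
  B1:  IN={a@B4, b@B2, f@B0, f@B3}  OUT={a@B1, b@B2, f@B0, f@B3}
  B2:  IN={a@B1, b@B2, f@B0, f@B3}  OUT={a@B2, b@B2, f@B0, f@B3}
  B3:  IN={a@B2, b@B2, f@B0, f@B3}  OUT={a@B2, b@B2, f@B3}
  B4:  IN={a@B2, b@B2, f@B3}  OUT={a@B4, b@B2, f@B3}
  B5:  IN={a@B4, b@B2, f@B3}  OUT={a@B4, b@B5, c@B5, f@B3}
  B6:  IN={a@B4, b@B5, c@B5, f@B3}  OUT={a@B4, b@B6, c@B5, f@B3}
  B7:  IN={a@B4, b@B2, b@B6, c@B5, f@B3}  OUT={a@B4, b@B2, b@B6, c@B7, e@B7, f@B3}
  B8:  IN={a@B4, b@B2, b@B6, c@B7, e@B7, f@B3}  OUT={a@B4, b@B2, b@B6, c@B7, d@B8, e@B7, f@B8}

Merge at B1: IN[B1] = OUT[B0] ⊔ OUT[B4] = {a@B4, b@B2, f@B0, f@B3}
Applying B1's transfer function to that IN value gives OUT[B1] (row B1 above).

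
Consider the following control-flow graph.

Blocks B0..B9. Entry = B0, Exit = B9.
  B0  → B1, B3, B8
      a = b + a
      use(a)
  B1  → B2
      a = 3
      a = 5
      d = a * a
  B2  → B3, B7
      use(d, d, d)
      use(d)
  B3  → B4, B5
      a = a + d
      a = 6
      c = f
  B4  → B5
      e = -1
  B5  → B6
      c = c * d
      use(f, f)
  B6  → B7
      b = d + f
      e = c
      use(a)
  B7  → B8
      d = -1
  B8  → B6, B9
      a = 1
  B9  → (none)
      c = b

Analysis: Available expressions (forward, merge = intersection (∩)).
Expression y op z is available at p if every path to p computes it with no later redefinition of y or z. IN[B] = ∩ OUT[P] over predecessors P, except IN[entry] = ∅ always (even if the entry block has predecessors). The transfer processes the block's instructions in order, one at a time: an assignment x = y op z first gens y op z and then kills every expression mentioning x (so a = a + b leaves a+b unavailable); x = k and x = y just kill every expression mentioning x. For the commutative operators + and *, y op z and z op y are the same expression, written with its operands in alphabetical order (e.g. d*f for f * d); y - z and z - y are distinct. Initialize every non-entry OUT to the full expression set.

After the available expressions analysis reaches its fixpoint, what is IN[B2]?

Answer: {a*a}

Trace:
Per-block solution:
  B0:   IN={}   OUT={}
  B1:   IN={}   OUT={a*a}
  B2:   IN={a*a}   OUT={a*a}
  B3:   IN={}   OUT={}
  B4:   IN={}   OUT={}
  B5:   IN={}   OUT={}
  B6:   IN={}   OUT={d+f}
  B7:   IN={}   OUT={}
  B8:   IN={}   OUT={}
  B9:   IN={}   OUT={}

Merge at B2: IN[B2] = OUT[B1] = {a*a}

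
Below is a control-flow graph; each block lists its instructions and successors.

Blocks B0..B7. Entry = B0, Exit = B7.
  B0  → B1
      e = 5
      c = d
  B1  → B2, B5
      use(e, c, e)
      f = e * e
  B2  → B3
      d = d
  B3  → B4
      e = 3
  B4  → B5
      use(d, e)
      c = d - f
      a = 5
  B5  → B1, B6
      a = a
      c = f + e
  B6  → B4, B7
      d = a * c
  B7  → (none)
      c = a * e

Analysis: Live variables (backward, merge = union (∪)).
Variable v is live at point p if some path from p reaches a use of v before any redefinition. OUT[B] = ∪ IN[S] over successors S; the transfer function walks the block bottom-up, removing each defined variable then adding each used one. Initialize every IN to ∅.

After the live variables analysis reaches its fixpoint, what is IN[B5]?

Answer: {a, d, e, f}

Working:
Per-block solution:
  B0:   IN={a, d}   OUT={a, c, d, e}
  B1:   IN={a, c, d, e}   OUT={a, d, e, f}
  B2:   IN={d, f}   OUT={d, f}
  B3:   IN={d, f}   OUT={d, e, f}
  B4:   IN={d, e, f}   OUT={a, d, e, f}
  B5:   IN={a, d, e, f}   OUT={a, c, d, e, f}
  B6:   IN={a, c, e, f}   OUT={a, d, e, f}
  B7:   IN={a, e}   OUT={}

Merge at B5: OUT[B5] = IN[B1] ⊔ IN[B6] = {a, c, d, e, f}
Applying B5's transfer function to that OUT value gives IN[B5] (row B5 above).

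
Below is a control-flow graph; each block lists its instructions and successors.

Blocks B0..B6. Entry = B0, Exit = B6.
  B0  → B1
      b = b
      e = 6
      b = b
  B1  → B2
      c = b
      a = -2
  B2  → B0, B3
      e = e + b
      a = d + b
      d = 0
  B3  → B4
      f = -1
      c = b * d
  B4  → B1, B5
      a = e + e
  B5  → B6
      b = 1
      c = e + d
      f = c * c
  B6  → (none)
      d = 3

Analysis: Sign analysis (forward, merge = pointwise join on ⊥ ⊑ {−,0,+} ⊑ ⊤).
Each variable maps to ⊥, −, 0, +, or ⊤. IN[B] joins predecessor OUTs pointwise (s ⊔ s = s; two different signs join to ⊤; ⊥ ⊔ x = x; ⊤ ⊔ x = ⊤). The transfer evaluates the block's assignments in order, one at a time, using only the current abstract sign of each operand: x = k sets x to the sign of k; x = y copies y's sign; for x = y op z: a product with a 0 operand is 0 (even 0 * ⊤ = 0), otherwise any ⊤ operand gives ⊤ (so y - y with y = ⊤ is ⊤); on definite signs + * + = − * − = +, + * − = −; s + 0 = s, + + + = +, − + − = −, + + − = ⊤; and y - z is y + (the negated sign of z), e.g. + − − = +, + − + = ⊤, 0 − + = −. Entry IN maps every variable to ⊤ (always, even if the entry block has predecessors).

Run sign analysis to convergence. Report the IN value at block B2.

Answer: {a: -, b: ⊤, c: ⊤, d: ⊤, e: ⊤, f: ⊤}

Working:
Converged values:
  B0:  IN=(all ⊤)  OUT={e:+; rest ⊤}
  B1:  IN=(all ⊤)  OUT={a:-; rest ⊤}
  B2:  IN={a:-; rest ⊤}  OUT={d:0; rest ⊤}
  B3:  IN={d:0; rest ⊤}  OUT={c:0, d:0, f:-; rest ⊤}
  B4:  IN={c:0, d:0, f:-; rest ⊤}  OUT={c:0, d:0, f:-; rest ⊤}
  B5:  IN={c:0, d:0, f:-; rest ⊤}  OUT={b:+, d:0; rest ⊤}
  B6:  IN={b:+, d:0; rest ⊤}  OUT={b:+, d:+; rest ⊤}

Merge at B2: IN[B2] = OUT[B1] = {a: -, b: ⊤, c: ⊤, d: ⊤, e: ⊤, f: ⊤}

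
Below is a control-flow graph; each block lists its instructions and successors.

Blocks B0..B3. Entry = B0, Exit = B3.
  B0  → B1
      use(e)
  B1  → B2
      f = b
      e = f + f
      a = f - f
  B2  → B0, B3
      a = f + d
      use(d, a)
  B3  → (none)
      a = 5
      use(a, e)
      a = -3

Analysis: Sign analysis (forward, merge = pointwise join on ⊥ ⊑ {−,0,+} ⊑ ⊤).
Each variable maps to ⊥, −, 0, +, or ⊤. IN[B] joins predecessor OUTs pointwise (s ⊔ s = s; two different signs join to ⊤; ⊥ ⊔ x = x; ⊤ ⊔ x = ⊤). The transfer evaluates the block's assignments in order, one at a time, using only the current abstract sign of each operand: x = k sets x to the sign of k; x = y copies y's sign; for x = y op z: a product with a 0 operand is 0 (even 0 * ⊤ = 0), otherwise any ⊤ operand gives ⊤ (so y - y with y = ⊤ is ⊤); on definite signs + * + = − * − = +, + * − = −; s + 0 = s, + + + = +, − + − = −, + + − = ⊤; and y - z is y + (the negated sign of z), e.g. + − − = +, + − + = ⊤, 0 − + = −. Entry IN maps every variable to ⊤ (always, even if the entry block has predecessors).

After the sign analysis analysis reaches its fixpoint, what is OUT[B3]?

Answer: {a: -, b: ⊤, c: ⊤, d: ⊤, e: ⊤, f: ⊤}

Working:
Converged values:
  B0:  IN=(all ⊤)  OUT=(all ⊤)
  B1:  IN=(all ⊤)  OUT=(all ⊤)
  B2:  IN=(all ⊤)  OUT=(all ⊤)
  B3:  IN=(all ⊤)  OUT={a:-; rest ⊤}

Merge at B3: IN[B3] = OUT[B2] = {a: ⊤, b: ⊤, c: ⊤, d: ⊤, e: ⊤, f: ⊤}
Applying B3's transfer function to that IN value gives OUT[B3] (row B3 above).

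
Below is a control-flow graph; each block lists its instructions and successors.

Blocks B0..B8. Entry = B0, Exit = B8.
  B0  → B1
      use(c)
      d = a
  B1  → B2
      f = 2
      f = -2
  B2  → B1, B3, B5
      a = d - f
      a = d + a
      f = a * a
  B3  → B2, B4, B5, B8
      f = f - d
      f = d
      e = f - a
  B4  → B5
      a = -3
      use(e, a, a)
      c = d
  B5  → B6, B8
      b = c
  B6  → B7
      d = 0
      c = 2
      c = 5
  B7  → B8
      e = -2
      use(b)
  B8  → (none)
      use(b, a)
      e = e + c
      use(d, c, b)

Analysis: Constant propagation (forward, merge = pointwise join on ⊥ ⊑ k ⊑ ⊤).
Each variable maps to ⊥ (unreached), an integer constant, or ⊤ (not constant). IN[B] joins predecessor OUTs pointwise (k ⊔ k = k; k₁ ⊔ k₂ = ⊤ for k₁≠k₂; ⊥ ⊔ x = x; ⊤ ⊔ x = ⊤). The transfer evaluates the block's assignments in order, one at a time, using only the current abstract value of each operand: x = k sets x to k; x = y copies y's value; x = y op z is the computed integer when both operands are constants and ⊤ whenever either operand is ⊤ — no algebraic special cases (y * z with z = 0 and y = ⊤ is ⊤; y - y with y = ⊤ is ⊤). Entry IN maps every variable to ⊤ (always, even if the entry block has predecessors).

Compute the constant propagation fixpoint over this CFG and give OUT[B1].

Per-block solution:
  B0:   IN=(all ⊤)   OUT=(all ⊤)
  B1:   IN=(all ⊤)   OUT={f:-2; rest ⊤}
  B2:   IN=(all ⊤)   OUT=(all ⊤)
  B3:   IN=(all ⊤)   OUT=(all ⊤)
  B4:   IN=(all ⊤)   OUT={a:-3; rest ⊤}
  B5:   IN=(all ⊤)   OUT=(all ⊤)
  B6:   IN=(all ⊤)   OUT={c:5, d:0; rest ⊤}
  B7:   IN={c:5, d:0; rest ⊤}   OUT={c:5, d:0, e:-2; rest ⊤}
  B8:   IN=(all ⊤)   OUT=(all ⊤)

Merge at B1: IN[B1] = OUT[B0] ⊔ OUT[B2] = {a: ⊤, b: ⊤, c: ⊤, d: ⊤, e: ⊤, f: ⊤}
Applying B1's transfer function to that IN value gives OUT[B1] (row B1 above).

Answer: {a: ⊤, b: ⊤, c: ⊤, d: ⊤, e: ⊤, f: -2}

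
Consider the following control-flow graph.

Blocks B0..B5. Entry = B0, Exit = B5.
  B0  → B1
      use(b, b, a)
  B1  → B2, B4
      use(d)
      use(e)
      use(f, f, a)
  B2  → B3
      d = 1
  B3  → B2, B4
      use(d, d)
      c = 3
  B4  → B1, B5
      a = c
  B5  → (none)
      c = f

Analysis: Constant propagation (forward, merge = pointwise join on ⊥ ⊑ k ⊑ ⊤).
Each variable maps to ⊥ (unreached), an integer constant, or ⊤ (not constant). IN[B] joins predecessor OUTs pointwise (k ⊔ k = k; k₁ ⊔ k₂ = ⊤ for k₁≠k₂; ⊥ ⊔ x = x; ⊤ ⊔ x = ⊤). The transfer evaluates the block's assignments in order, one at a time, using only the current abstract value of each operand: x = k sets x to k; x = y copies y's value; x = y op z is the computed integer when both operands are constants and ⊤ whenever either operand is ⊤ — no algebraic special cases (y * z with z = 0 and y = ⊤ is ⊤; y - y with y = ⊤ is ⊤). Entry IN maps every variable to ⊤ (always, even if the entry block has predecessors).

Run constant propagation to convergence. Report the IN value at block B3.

Answer: {a: ⊤, b: ⊤, c: ⊤, d: 1, e: ⊤, f: ⊤}

Working:
Fixpoint table:
  B0:  IN=(all ⊤)  OUT=(all ⊤)
  B1:  IN=(all ⊤)  OUT=(all ⊤)
  B2:  IN=(all ⊤)  OUT={d:1; rest ⊤}
  B3:  IN={d:1; rest ⊤}  OUT={c:3, d:1; rest ⊤}
  B4:  IN=(all ⊤)  OUT=(all ⊤)
  B5:  IN=(all ⊤)  OUT=(all ⊤)

Merge at B3: IN[B3] = OUT[B2] = {a: ⊤, b: ⊤, c: ⊤, d: 1, e: ⊤, f: ⊤}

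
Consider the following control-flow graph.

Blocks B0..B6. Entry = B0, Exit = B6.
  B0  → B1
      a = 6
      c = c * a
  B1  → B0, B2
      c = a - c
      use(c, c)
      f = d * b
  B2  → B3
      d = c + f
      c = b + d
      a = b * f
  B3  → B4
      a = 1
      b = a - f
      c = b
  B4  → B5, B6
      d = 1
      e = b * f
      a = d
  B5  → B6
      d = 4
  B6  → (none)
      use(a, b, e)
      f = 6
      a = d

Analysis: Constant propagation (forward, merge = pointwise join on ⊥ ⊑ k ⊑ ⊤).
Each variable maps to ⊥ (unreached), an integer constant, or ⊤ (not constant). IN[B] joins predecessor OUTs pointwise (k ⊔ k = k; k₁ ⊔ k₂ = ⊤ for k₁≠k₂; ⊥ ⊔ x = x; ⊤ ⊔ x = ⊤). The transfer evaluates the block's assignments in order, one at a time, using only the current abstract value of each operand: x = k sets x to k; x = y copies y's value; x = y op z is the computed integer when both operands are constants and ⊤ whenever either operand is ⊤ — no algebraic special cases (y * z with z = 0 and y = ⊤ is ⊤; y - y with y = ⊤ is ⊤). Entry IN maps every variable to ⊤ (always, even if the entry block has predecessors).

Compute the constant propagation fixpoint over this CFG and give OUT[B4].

Answer: {a: 1, b: ⊤, c: ⊤, d: 1, e: ⊤, f: ⊤}

Working:
Converged values:
  B0:  IN=(all ⊤)  OUT={a:6; rest ⊤}
  B1:  IN={a:6; rest ⊤}  OUT={a:6; rest ⊤}
  B2:  IN={a:6; rest ⊤}  OUT=(all ⊤)
  B3:  IN=(all ⊤)  OUT={a:1; rest ⊤}
  B4:  IN={a:1; rest ⊤}  OUT={a:1, d:1; rest ⊤}
  B5:  IN={a:1, d:1; rest ⊤}  OUT={a:1, d:4; rest ⊤}
  B6:  IN={a:1; rest ⊤}  OUT={f:6; rest ⊤}

Merge at B4: IN[B4] = OUT[B3] = {a: 1, b: ⊤, c: ⊤, d: ⊤, e: ⊤, f: ⊤}
Applying B4's transfer function to that IN value gives OUT[B4] (row B4 above).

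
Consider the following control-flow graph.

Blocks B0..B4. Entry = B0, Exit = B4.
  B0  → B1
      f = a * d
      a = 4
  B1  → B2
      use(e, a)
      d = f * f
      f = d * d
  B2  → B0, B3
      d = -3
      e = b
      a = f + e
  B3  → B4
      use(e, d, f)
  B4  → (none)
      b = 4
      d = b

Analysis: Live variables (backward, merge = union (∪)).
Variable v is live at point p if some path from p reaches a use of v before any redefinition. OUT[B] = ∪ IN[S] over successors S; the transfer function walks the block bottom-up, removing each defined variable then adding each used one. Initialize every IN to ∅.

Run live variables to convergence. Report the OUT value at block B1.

Answer: {b, f}

Trace:
Per-block solution:
  B0: | IN={a, b, d, e} | OUT={a, b, e, f}
  B1: | IN={a, b, e, f} | OUT={b, f}
  B2: | IN={b, f} | OUT={a, b, d, e, f}
  B3: | IN={d, e, f} | OUT={}
  B4: | IN={} | OUT={}

Merge at B1: OUT[B1] = IN[B2] = {b, f}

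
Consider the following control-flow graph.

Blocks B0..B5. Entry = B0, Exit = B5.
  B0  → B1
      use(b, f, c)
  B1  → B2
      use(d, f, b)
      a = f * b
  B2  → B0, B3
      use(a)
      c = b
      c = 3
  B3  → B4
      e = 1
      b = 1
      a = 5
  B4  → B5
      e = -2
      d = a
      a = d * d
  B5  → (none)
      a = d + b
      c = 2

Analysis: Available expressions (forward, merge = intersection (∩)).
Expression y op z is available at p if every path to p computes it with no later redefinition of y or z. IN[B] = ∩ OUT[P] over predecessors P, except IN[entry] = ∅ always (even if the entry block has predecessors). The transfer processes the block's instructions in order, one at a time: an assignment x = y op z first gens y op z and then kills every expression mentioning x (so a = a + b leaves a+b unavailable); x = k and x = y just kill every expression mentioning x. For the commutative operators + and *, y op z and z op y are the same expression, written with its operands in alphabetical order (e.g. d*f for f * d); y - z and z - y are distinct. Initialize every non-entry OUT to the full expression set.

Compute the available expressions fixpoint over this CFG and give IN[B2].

Fixpoint table:
  B0:  IN={}  OUT={}
  B1:  IN={}  OUT={b*f}
  B2:  IN={b*f}  OUT={b*f}
  B3:  IN={b*f}  OUT={}
  B4:  IN={}  OUT={d*d}
  B5:  IN={d*d}  OUT={b+d, d*d}

Merge at B2: IN[B2] = OUT[B1] = {b*f}

Answer: {b*f}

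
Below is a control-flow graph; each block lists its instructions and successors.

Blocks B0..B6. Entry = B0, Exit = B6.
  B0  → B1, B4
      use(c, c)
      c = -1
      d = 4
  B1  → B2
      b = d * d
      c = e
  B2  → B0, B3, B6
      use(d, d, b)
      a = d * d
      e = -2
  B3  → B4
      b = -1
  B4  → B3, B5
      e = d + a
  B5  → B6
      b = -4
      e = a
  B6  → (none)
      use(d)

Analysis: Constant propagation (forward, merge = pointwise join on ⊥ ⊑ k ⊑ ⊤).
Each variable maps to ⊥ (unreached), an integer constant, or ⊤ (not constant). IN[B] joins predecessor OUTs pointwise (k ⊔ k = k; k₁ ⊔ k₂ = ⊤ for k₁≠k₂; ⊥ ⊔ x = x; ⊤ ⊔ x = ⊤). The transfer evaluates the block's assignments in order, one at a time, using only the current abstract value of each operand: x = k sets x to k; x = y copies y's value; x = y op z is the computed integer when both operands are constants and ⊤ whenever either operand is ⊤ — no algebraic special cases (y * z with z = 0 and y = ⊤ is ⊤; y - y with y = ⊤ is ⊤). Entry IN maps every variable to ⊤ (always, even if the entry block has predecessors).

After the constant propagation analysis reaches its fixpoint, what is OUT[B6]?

Per-block solution:
  B0: | IN=(all ⊤) | OUT={c:-1, d:4; rest ⊤}
  B1: | IN={c:-1, d:4; rest ⊤} | OUT={b:16, d:4; rest ⊤}
  B2: | IN={b:16, d:4; rest ⊤} | OUT={a:16, b:16, d:4, e:-2; rest ⊤}
  B3: | IN={d:4; rest ⊤} | OUT={b:-1, d:4; rest ⊤}
  B4: | IN={d:4; rest ⊤} | OUT={d:4; rest ⊤}
  B5: | IN={d:4; rest ⊤} | OUT={b:-4, d:4; rest ⊤}
  B6: | IN={d:4; rest ⊤} | OUT={d:4; rest ⊤}

Merge at B6: IN[B6] = OUT[B2] ⊔ OUT[B5] = {a: ⊤, b: ⊤, c: ⊤, d: 4, e: ⊤, f: ⊤}
Applying B6's transfer function to that IN value gives OUT[B6] (row B6 above).

Answer: {a: ⊤, b: ⊤, c: ⊤, d: 4, e: ⊤, f: ⊤}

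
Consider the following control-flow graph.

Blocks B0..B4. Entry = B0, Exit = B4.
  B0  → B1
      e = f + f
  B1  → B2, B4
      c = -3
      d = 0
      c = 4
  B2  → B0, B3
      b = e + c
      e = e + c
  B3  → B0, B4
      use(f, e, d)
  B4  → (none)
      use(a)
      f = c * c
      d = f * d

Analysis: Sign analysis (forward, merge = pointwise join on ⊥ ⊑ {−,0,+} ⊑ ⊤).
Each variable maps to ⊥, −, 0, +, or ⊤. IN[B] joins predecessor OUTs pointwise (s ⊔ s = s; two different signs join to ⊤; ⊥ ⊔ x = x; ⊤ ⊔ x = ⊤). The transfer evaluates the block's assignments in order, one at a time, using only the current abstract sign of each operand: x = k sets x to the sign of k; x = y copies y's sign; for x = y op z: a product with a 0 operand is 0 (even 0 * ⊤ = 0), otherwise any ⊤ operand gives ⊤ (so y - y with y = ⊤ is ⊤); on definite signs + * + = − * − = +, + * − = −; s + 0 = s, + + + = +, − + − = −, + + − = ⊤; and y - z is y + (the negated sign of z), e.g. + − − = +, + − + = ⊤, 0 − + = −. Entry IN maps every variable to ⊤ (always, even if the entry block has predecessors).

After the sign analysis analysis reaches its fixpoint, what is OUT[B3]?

Converged values:
  B0: | IN=(all ⊤) | OUT=(all ⊤)
  B1: | IN=(all ⊤) | OUT={c:+, d:0; rest ⊤}
  B2: | IN={c:+, d:0; rest ⊤} | OUT={c:+, d:0; rest ⊤}
  B3: | IN={c:+, d:0; rest ⊤} | OUT={c:+, d:0; rest ⊤}
  B4: | IN={c:+, d:0; rest ⊤} | OUT={c:+, d:0, f:+; rest ⊤}

Merge at B3: IN[B3] = OUT[B2] = {a: ⊤, b: ⊤, c: +, d: 0, e: ⊤, f: ⊤}
Applying B3's transfer function to that IN value gives OUT[B3] (row B3 above).

Answer: {a: ⊤, b: ⊤, c: +, d: 0, e: ⊤, f: ⊤}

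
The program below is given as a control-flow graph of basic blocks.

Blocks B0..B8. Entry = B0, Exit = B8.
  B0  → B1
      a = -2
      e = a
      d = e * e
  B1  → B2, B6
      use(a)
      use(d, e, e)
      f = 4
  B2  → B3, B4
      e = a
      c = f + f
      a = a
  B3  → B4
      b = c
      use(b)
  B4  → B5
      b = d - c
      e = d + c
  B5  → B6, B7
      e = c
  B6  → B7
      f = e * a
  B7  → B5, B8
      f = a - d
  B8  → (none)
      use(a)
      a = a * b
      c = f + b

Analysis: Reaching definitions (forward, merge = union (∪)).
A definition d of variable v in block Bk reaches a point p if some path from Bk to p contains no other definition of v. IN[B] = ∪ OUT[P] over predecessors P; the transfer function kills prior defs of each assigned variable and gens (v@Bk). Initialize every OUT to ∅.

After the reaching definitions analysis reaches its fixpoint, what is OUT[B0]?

Fixpoint table:
  B0: | IN={} | OUT={a@B0, d@B0, e@B0}
  B1: | IN={a@B0, d@B0, e@B0} | OUT={a@B0, d@B0, e@B0, f@B1}
  B2: | IN={a@B0, d@B0, e@B0, f@B1} | OUT={a@B2, c@B2, d@B0, e@B2, f@B1}
  B3: | IN={a@B2, c@B2, d@B0, e@B2, f@B1} | OUT={a@B2, b@B3, c@B2, d@B0, e@B2, f@B1}
  B4: | IN={a@B2, b@B3, c@B2, d@B0, e@B2, f@B1} | OUT={a@B2, b@B4, c@B2, d@B0, e@B4, f@B1}
  B5: | IN={a@B0, a@B2, b@B4, c@B2, d@B0, e@B0, e@B4, e@B5, f@B1, f@B7} | OUT={a@B0, a@B2, b@B4, c@B2, d@B0, e@B5, f@B1, f@B7}
  B6: | IN={a@B0, a@B2, b@B4, c@B2, d@B0, e@B0, e@B5, f@B1, f@B7} | OUT={a@B0, a@B2, b@B4, c@B2, d@B0, e@B0, e@B5, f@B6}
  B7: | IN={a@B0, a@B2, b@B4, c@B2, d@B0, e@B0, e@B5, f@B1, f@B6, f@B7} | OUT={a@B0, a@B2, b@B4, c@B2, d@B0, e@B0, e@B5, f@B7}
  B8: | IN={a@B0, a@B2, b@B4, c@B2, d@B0, e@B0, e@B5, f@B7} | OUT={a@B8, b@B4, c@B8, d@B0, e@B0, e@B5, f@B7}

B0 is the boundary node: IN[B0] = {}
Applying B0's transfer function to that IN value gives OUT[B0] (row B0 above).

Answer: {a@B0, d@B0, e@B0}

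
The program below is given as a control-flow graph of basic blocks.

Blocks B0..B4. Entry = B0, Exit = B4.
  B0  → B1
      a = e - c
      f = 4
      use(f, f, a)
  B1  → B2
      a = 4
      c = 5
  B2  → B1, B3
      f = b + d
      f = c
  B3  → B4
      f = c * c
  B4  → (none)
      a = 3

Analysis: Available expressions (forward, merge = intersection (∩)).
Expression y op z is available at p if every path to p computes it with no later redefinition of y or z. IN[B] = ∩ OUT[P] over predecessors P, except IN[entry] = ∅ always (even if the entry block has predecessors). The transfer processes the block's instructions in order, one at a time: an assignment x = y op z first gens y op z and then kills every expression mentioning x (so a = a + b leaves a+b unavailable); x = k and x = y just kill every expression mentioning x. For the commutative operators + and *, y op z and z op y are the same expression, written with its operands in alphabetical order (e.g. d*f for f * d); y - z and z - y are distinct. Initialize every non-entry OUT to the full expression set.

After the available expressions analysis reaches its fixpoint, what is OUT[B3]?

Answer: {b+d, c*c}

Derivation:
Converged values:
  B0:  IN={}  OUT={e-c}
  B1:  IN={}  OUT={}
  B2:  IN={}  OUT={b+d}
  B3:  IN={b+d}  OUT={b+d, c*c}
  B4:  IN={b+d, c*c}  OUT={b+d, c*c}

Merge at B3: IN[B3] = OUT[B2] = {b+d}
Applying B3's transfer function to that IN value gives OUT[B3] (row B3 above).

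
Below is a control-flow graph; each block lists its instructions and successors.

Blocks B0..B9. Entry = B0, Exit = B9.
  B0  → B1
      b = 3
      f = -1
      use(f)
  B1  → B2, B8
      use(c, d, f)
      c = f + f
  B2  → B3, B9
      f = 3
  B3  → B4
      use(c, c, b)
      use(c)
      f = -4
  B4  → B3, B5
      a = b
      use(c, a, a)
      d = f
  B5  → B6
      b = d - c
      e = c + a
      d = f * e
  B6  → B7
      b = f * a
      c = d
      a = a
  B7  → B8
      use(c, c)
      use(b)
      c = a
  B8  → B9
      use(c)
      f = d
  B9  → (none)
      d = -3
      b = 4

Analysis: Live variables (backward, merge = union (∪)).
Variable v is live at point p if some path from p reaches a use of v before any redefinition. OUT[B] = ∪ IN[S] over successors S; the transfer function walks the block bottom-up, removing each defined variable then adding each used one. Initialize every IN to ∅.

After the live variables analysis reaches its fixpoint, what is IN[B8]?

Answer: {c, d}

Working:
Per-block solution:
  B0:  IN={c, d}  OUT={b, c, d, f}
  B1:  IN={b, c, d, f}  OUT={b, c, d}
  B2:  IN={b, c}  OUT={b, c}
  B3:  IN={b, c}  OUT={b, c, f}
  B4:  IN={b, c, f}  OUT={a, b, c, d, f}
  B5:  IN={a, c, d, f}  OUT={a, d, f}
  B6:  IN={a, d, f}  OUT={a, b, c, d}
  B7:  IN={a, b, c, d}  OUT={c, d}
  B8:  IN={c, d}  OUT={}
  B9:  IN={}  OUT={}

Merge at B8: OUT[B8] = IN[B9] = {}
Applying B8's transfer function to that OUT value gives IN[B8] (row B8 above).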